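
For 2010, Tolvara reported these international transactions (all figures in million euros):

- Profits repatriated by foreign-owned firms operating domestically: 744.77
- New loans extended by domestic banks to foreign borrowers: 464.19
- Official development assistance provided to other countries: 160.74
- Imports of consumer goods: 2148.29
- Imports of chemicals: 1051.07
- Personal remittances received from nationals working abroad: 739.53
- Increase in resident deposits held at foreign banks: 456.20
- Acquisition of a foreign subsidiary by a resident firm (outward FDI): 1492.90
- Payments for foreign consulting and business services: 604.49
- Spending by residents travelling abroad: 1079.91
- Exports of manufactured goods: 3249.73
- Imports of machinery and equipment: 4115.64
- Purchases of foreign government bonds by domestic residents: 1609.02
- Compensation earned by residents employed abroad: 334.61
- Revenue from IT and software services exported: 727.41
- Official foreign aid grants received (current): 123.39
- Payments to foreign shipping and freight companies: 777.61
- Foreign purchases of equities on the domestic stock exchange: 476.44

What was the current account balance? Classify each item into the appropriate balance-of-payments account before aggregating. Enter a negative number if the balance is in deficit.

-5507.85

Goods: -2148.29 - 1051.07 + 3249.73 - 4115.64 = -4065.27
Services: -604.49 - 1079.91 + 727.41 - 777.61 = -1734.60
Primary income: -744.77 + 334.61 = -410.16
Secondary income: -160.74 + 123.39 + 739.53 = 702.18
Current account = (-4065.27) + (-1734.60) + (-410.16) + 702.18 = -5507.85
(Excluded from the current account — financial account: new loans extended by domestic banks to foreign borrowers 464.19, increase in resident deposits held at foreign banks 456.20, acquisition of a foreign subsidiary by a resident firm (outward FDI) 1492.90, purchases of foreign government bonds by domestic residents 1609.02, foreign purchases of equities on the domestic stock exchange 476.44.)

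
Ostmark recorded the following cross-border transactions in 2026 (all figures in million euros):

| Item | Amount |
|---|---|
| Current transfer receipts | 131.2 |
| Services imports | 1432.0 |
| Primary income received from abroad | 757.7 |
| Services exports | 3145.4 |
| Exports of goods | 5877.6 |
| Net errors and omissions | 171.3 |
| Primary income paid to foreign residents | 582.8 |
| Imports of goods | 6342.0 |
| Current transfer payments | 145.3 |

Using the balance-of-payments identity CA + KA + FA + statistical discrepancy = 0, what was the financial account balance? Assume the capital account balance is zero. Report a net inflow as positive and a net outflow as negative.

Goods balance = 5877.6 - 6342.0 = -464.4
Services balance = 3145.4 - 1432.0 = 1713.4
Trade balance (goods + services) = -464.4 + 1713.4 = 1249.0
Net primary income = 757.7 - 582.8 = 174.9
Net secondary income = 131.2 - 145.3 = -14.1
Current account = 1249.0 + 174.9 + (-14.1) = 1409.8
Financial account = -(1409.8 + 171.3) = -1581.1

-1581.1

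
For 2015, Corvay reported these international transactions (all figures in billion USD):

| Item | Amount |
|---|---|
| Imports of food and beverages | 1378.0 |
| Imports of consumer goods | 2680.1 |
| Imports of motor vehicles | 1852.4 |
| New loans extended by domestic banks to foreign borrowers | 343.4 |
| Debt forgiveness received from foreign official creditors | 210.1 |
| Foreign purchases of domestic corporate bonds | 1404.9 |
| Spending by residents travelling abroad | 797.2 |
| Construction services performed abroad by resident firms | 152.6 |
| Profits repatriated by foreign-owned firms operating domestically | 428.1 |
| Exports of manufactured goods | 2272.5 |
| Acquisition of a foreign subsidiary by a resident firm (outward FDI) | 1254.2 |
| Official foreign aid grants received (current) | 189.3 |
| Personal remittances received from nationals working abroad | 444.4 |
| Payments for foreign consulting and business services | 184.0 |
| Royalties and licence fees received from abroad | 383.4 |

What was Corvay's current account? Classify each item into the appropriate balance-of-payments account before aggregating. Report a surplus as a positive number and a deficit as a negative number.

-3877.6

Goods: -1378.0 - 2680.1 + 2272.5 - 1852.4 = -3638.0
Services: -184.0 + 152.6 - 797.2 + 383.4 = -445.2
Primary income: -428.1
Secondary income: 444.4 + 189.3 = 633.7
Current account = (-3638.0) + (-445.2) + (-428.1) + 633.7 = -3877.6
(Excluded from the current account — financial account: new loans extended by domestic banks to foreign borrowers 343.4, foreign purchases of domestic corporate bonds 1404.9, acquisition of a foreign subsidiary by a resident firm (outward FDI) 1254.2; capital account: debt forgiveness received from foreign official creditors 210.1.)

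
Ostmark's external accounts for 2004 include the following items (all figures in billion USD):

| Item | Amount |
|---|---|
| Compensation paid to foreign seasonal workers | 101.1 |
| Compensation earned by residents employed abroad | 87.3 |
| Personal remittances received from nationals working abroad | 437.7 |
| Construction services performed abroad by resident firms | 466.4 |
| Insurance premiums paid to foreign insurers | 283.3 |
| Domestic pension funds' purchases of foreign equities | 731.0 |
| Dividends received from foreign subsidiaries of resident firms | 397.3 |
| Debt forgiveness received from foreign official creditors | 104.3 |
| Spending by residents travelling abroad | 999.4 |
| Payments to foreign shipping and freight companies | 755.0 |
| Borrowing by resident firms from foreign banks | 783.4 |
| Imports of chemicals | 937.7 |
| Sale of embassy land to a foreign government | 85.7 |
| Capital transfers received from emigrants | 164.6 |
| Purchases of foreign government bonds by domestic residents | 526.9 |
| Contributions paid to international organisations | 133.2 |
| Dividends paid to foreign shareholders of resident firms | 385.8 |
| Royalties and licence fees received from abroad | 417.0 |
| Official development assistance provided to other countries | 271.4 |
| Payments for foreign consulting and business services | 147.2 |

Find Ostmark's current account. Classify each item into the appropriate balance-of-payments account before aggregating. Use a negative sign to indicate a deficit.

Goods: -937.7
Services: -147.2 - 755.0 + 466.4 - 283.3 - 999.4 + 417.0 = -1301.5
Primary income: -101.1 + 87.3 - 385.8 + 397.3 = -2.3
Secondary income: 437.7 - 133.2 - 271.4 = 33.1
Current account = (-937.7) + (-1301.5) + (-2.3) + 33.1 = -2208.4
(Excluded from the current account — financial account: domestic pension funds' purchases of foreign equities 731.0, borrowing by resident firms from foreign banks 783.4, purchases of foreign government bonds by domestic residents 526.9; capital account: debt forgiveness received from foreign official creditors 104.3, sale of embassy land to a foreign government 85.7, capital transfers received from emigrants 164.6.)

-2208.4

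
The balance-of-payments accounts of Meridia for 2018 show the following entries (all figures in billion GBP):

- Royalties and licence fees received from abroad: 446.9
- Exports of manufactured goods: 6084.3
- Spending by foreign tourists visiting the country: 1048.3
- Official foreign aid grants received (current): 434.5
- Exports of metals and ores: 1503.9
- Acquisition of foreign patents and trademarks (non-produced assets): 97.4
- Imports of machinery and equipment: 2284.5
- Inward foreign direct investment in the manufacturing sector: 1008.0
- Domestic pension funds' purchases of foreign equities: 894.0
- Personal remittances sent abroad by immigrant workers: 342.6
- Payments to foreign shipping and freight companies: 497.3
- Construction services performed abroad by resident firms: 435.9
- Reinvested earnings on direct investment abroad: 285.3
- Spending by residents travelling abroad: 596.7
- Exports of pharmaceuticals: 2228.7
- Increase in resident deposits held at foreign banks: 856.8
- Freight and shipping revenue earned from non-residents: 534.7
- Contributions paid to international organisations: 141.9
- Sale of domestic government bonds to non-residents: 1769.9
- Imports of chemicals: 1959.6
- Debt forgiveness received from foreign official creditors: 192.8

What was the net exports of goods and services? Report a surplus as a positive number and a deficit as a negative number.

Goods: -1959.6 + 6084.3 - 2284.5 + 2228.7 + 1503.9 = 5572.8
Services: 534.7 + 435.9 + 446.9 - 497.3 + 1048.3 - 596.7 = 1371.8
Trade balance = 5572.8 + 1371.8 = 6944.6
(Excluded from the trade balance — secondary income: official foreign aid grants received (current) 434.5, personal remittances sent abroad by immigrant workers 342.6, contributions paid to international organisations 141.9; capital account: acquisition of foreign patents and trademarks (non-produced assets) 97.4, debt forgiveness received from foreign official creditors 192.8; financial account: inward foreign direct investment in the manufacturing sector 1008.0, domestic pension funds' purchases of foreign equities 894.0, increase in resident deposits held at foreign banks 856.8, sale of domestic government bonds to non-residents 1769.9; primary income: reinvested earnings on direct investment abroad 285.3.)

6944.6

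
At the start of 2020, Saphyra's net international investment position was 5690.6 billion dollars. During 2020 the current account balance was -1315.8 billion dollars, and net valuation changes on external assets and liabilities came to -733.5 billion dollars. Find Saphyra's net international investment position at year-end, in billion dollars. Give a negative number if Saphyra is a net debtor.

3641.3

Change in NIIP = current account + net valuation change = -1315.8 + (-733.5) = -2049.3
End-of-year NIIP = 5690.6 + (-2049.3) = 3641.3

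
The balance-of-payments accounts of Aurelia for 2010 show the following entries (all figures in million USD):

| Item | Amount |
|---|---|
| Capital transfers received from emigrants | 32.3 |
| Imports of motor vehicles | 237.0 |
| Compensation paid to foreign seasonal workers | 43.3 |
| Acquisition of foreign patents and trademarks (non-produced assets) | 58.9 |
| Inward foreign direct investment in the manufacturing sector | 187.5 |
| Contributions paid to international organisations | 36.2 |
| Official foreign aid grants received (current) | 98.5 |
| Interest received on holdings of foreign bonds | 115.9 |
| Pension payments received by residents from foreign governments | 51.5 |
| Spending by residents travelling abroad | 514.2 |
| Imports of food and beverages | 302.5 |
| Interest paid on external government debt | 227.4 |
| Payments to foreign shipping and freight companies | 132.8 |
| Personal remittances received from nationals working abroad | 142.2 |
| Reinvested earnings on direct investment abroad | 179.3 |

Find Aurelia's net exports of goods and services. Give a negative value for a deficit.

Goods: -237.0 - 302.5 = -539.5
Services: -132.8 - 514.2 = -647.0
Trade balance = -539.5 + (-647.0) = -1186.5
(Excluded from the trade balance — capital account: capital transfers received from emigrants 32.3, acquisition of foreign patents and trademarks (non-produced assets) 58.9; primary income: compensation paid to foreign seasonal workers 43.3, interest received on holdings of foreign bonds 115.9, interest paid on external government debt 227.4, reinvested earnings on direct investment abroad 179.3; financial account: inward foreign direct investment in the manufacturing sector 187.5; secondary income: contributions paid to international organisations 36.2, official foreign aid grants received (current) 98.5, pension payments received by residents from foreign governments 51.5, personal remittances received from nationals working abroad 142.2.)

-1186.5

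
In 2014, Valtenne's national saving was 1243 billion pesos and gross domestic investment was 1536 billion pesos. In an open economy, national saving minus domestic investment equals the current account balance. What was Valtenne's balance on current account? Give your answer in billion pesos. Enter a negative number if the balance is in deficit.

-293

S - I = CA (net lending to the rest of the world).
CA = S - I = 1243 - 1536 = -293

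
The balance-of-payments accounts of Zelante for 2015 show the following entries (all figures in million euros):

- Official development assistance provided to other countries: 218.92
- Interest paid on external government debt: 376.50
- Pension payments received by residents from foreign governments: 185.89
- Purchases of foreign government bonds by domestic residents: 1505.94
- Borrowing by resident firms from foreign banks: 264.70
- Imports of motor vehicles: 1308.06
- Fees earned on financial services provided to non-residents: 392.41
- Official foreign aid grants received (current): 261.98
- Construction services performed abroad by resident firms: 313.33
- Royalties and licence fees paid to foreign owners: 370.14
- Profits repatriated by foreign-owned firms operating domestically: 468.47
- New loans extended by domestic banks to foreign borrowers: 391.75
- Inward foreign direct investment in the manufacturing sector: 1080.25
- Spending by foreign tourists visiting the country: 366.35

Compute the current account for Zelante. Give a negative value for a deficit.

Goods: -1308.06
Services: 392.41 - 370.14 + 313.33 + 366.35 = 701.95
Primary income: -376.50 - 468.47 = -844.97
Secondary income: 185.89 + 261.98 - 218.92 = 228.95
Current account = (-1308.06) + 701.95 + (-844.97) + 228.95 = -1222.13
(Excluded from the current account — financial account: purchases of foreign government bonds by domestic residents 1505.94, borrowing by resident firms from foreign banks 264.70, new loans extended by domestic banks to foreign borrowers 391.75, inward foreign direct investment in the manufacturing sector 1080.25.)

-1222.13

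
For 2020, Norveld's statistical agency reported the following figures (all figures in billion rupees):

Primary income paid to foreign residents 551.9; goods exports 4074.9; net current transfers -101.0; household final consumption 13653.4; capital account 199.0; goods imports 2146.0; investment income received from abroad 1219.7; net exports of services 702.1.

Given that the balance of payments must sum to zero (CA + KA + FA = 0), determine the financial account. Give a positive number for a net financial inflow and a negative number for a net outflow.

Goods balance = 4074.9 - 2146.0 = 1928.9
Services balance = 702.1
Trade balance (goods + services) = 1928.9 + 702.1 = 2631.0
Net primary income = 1219.7 - 551.9 = 667.8
Net secondary income = -101.0
Current account = 2631.0 + 667.8 + (-101.0) = 3197.8
Financial account = -(3197.8 + 199.0) = -3396.8

-3396.8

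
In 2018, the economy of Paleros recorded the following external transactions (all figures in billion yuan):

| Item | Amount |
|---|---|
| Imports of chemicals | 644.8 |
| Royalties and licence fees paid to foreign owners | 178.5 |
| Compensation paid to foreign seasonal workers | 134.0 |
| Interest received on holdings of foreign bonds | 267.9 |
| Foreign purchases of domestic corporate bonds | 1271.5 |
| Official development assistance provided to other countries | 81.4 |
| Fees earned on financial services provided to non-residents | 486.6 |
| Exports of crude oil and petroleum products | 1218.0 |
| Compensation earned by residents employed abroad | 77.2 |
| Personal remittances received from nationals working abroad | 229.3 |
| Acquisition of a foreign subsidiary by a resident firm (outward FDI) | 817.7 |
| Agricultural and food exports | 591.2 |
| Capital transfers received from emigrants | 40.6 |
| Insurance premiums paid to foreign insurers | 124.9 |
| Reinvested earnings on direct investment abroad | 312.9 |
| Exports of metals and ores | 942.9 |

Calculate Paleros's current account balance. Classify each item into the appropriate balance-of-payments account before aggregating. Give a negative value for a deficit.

2962.4

Goods: 591.2 + 942.9 + 1218.0 - 644.8 = 2107.3
Services: -124.9 - 178.5 + 486.6 = 183.2
Primary income: 77.2 - 134.0 + 312.9 + 267.9 = 524.0
Secondary income: 229.3 - 81.4 = 147.9
Current account = 2107.3 + 183.2 + 524.0 + 147.9 = 2962.4
(Excluded from the current account — financial account: foreign purchases of domestic corporate bonds 1271.5, acquisition of a foreign subsidiary by a resident firm (outward FDI) 817.7; capital account: capital transfers received from emigrants 40.6.)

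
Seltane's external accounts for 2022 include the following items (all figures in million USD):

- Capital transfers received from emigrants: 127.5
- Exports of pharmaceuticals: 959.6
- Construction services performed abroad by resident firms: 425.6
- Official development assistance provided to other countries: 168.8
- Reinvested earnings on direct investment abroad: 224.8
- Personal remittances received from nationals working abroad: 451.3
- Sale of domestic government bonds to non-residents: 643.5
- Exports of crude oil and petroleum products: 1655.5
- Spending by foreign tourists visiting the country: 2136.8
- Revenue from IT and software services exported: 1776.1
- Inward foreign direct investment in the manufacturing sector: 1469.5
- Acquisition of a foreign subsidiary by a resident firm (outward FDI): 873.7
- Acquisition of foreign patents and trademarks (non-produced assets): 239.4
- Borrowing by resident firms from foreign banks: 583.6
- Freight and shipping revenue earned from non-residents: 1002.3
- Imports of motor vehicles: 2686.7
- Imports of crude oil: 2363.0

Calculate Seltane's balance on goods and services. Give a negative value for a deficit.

Goods: -2363.0 + 1655.5 - 2686.7 + 959.6 = -2434.6
Services: 2136.8 + 425.6 + 1002.3 + 1776.1 = 5340.8
Trade balance = -2434.6 + 5340.8 = 2906.2
(Excluded from the trade balance — capital account: capital transfers received from emigrants 127.5, acquisition of foreign patents and trademarks (non-produced assets) 239.4; secondary income: official development assistance provided to other countries 168.8, personal remittances received from nationals working abroad 451.3; primary income: reinvested earnings on direct investment abroad 224.8; financial account: sale of domestic government bonds to non-residents 643.5, inward foreign direct investment in the manufacturing sector 1469.5, acquisition of a foreign subsidiary by a resident firm (outward FDI) 873.7, borrowing by resident firms from foreign banks 583.6.)

2906.2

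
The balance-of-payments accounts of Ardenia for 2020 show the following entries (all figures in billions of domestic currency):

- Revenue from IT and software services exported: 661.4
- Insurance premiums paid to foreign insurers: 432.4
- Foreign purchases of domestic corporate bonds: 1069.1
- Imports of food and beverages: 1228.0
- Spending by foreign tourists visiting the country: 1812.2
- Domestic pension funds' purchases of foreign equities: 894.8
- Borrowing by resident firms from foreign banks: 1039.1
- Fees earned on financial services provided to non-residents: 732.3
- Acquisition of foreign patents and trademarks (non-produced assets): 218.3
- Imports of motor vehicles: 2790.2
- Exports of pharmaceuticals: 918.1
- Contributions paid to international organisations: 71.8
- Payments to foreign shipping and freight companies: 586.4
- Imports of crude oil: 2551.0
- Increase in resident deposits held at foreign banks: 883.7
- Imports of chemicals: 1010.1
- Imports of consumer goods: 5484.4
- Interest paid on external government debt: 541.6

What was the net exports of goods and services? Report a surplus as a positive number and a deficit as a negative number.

-9958.5

Goods: -2551.0 - 1228.0 + 918.1 - 5484.4 - 2790.2 - 1010.1 = -12145.6
Services: 661.4 + 732.3 - 432.4 + 1812.2 - 586.4 = 2187.1
Trade balance = -12145.6 + 2187.1 = -9958.5
(Excluded from the trade balance — financial account: foreign purchases of domestic corporate bonds 1069.1, domestic pension funds' purchases of foreign equities 894.8, borrowing by resident firms from foreign banks 1039.1, increase in resident deposits held at foreign banks 883.7; capital account: acquisition of foreign patents and trademarks (non-produced assets) 218.3; secondary income: contributions paid to international organisations 71.8; primary income: interest paid on external government debt 541.6.)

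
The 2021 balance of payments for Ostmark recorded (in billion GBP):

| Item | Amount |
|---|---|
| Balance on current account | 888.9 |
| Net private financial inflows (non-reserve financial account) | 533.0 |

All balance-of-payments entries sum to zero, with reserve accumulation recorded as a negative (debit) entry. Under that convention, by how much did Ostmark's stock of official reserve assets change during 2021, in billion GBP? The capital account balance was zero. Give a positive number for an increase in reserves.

Official reserve transactions balance = -(888.9 + 533.0) = -1421.9
An accumulation of reserves is recorded as a debit (negative entry), so the change in the stock of reserves is the negative of that balance.
Change in official reserves = -(-1421.9) = 1421.9

1421.9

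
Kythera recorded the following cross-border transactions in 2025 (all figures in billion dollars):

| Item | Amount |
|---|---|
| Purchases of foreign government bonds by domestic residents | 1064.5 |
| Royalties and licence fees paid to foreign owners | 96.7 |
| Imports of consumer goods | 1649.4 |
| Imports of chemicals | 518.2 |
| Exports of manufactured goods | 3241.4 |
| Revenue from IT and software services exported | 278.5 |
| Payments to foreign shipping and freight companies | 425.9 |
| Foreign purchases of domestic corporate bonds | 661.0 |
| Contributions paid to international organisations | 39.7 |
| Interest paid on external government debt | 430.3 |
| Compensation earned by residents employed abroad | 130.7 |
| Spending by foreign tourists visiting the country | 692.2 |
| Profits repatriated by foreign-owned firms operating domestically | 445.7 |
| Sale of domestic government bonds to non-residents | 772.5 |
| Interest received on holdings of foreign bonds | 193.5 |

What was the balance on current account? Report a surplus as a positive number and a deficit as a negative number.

Goods: 3241.4 - 1649.4 - 518.2 = 1073.8
Services: 692.2 - 425.9 - 96.7 + 278.5 = 448.1
Primary income: -430.3 - 445.7 + 130.7 + 193.5 = -551.8
Secondary income: -39.7
Current account = 1073.8 + 448.1 + (-551.8) + (-39.7) = 930.4
(Excluded from the current account — financial account: purchases of foreign government bonds by domestic residents 1064.5, foreign purchases of domestic corporate bonds 661.0, sale of domestic government bonds to non-residents 772.5.)

930.4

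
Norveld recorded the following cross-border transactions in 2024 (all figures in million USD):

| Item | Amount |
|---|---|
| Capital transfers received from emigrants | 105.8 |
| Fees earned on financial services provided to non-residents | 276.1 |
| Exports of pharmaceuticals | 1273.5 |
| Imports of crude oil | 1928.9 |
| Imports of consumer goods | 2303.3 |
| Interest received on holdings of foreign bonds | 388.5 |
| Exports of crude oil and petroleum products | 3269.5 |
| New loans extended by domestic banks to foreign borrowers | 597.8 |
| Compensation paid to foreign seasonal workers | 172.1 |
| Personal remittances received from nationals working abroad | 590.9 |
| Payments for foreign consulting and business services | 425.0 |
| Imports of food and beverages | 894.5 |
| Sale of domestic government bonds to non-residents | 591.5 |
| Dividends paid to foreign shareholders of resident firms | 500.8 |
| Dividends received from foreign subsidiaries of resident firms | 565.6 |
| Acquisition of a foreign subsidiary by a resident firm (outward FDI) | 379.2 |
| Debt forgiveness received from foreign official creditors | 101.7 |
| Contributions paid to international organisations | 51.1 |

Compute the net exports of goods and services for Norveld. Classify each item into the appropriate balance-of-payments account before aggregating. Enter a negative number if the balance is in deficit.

Goods: 3269.5 - 894.5 - 1928.9 - 2303.3 + 1273.5 = -583.7
Services: 276.1 - 425.0 = -148.9
Trade balance = -583.7 + (-148.9) = -732.6
(Excluded from the trade balance — capital account: capital transfers received from emigrants 105.8, debt forgiveness received from foreign official creditors 101.7; primary income: interest received on holdings of foreign bonds 388.5, compensation paid to foreign seasonal workers 172.1, dividends paid to foreign shareholders of resident firms 500.8, dividends received from foreign subsidiaries of resident firms 565.6; financial account: new loans extended by domestic banks to foreign borrowers 597.8, sale of domestic government bonds to non-residents 591.5, acquisition of a foreign subsidiary by a resident firm (outward FDI) 379.2; secondary income: personal remittances received from nationals working abroad 590.9, contributions paid to international organisations 51.1.)

-732.6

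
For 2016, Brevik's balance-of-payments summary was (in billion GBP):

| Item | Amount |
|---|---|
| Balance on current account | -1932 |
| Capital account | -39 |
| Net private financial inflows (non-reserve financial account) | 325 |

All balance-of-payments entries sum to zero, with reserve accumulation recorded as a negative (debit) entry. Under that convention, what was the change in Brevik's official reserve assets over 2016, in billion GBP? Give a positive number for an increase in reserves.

-1646

Official reserve transactions balance = -((-1932) + (-39) + 325) = 1646
An accumulation of reserves is recorded as a debit (negative entry), so the change in the stock of reserves is the negative of that balance.
Change in official reserves = -(1646) = -1646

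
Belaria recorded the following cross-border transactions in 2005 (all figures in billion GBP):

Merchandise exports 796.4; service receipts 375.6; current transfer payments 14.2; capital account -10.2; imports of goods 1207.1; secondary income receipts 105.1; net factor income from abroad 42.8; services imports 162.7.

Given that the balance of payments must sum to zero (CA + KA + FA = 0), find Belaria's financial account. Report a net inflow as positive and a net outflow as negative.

Goods balance = 796.4 - 1207.1 = -410.7
Services balance = 375.6 - 162.7 = 212.9
Trade balance (goods + services) = -410.7 + 212.9 = -197.8
Net primary income = 42.8
Net secondary income = 105.1 - 14.2 = 90.9
Current account = -197.8 + 42.8 + 90.9 = -64.1
Financial account = -(-64.1 + (-10.2)) = 74.3

74.3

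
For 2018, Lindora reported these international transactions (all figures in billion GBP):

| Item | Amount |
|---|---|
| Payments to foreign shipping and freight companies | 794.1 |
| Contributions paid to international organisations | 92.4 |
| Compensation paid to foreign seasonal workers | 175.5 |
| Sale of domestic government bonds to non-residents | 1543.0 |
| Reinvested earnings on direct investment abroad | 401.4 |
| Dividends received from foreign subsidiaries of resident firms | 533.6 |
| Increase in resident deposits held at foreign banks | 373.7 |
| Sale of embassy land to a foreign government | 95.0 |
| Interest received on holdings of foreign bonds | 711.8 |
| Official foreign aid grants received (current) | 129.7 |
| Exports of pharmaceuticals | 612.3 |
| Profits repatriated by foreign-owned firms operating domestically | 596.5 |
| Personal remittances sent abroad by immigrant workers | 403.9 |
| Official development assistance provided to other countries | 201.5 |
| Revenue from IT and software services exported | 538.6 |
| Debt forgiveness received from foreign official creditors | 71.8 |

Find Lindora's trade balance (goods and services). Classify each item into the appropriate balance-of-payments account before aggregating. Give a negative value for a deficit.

Goods: 612.3
Services: -794.1 + 538.6 = -255.5
Trade balance = 612.3 + (-255.5) = 356.8
(Excluded from the trade balance — secondary income: contributions paid to international organisations 92.4, official foreign aid grants received (current) 129.7, personal remittances sent abroad by immigrant workers 403.9, official development assistance provided to other countries 201.5; primary income: compensation paid to foreign seasonal workers 175.5, reinvested earnings on direct investment abroad 401.4, dividends received from foreign subsidiaries of resident firms 533.6, interest received on holdings of foreign bonds 711.8, profits repatriated by foreign-owned firms operating domestically 596.5; financial account: sale of domestic government bonds to non-residents 1543.0, increase in resident deposits held at foreign banks 373.7; capital account: sale of embassy land to a foreign government 95.0, debt forgiveness received from foreign official creditors 71.8.)

356.8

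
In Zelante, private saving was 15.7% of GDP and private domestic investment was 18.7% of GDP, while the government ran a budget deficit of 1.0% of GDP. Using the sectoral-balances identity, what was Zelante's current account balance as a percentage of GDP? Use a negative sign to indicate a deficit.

-4.0

By the sectoral-balances identity, CA = (S_private - I) + (T - G).
Private balance = 15.7 - 18.7 = -3.0
Government balance (T - G) = -1.0
CA = -3.0 + (-1.0) = -4.0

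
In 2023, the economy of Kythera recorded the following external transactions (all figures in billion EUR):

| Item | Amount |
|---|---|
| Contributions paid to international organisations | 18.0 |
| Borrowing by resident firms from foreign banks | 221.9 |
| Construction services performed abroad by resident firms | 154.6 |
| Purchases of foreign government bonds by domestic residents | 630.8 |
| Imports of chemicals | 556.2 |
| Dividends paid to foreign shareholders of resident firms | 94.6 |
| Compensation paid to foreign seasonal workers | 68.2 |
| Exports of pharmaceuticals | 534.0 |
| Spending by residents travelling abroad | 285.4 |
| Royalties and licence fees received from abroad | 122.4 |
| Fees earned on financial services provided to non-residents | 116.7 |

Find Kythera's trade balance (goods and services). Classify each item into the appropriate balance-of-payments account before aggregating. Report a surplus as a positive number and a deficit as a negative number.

Goods: -556.2 + 534.0 = -22.2
Services: -285.4 + 116.7 + 154.6 + 122.4 = 108.3
Trade balance = -22.2 + 108.3 = 86.1
(Excluded from the trade balance — secondary income: contributions paid to international organisations 18.0; financial account: borrowing by resident firms from foreign banks 221.9, purchases of foreign government bonds by domestic residents 630.8; primary income: dividends paid to foreign shareholders of resident firms 94.6, compensation paid to foreign seasonal workers 68.2.)

86.1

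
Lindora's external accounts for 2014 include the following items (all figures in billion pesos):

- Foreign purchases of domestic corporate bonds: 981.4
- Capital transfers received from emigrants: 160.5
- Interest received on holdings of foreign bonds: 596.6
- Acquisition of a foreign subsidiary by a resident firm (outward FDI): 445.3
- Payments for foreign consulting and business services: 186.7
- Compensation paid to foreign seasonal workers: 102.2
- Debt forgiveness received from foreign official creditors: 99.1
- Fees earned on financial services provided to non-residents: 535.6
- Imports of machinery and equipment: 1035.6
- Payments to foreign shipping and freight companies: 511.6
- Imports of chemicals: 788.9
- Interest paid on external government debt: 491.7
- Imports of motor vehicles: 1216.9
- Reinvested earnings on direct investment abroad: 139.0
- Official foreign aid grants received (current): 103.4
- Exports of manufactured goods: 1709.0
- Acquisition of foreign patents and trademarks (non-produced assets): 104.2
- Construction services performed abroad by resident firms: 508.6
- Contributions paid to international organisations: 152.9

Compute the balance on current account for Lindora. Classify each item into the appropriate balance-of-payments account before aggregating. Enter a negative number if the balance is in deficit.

-894.3

Goods: 1709.0 - 788.9 - 1216.9 - 1035.6 = -1332.4
Services: 535.6 - 186.7 - 511.6 + 508.6 = 345.9
Primary income: -491.7 - 102.2 + 596.6 + 139.0 = 141.7
Secondary income: -152.9 + 103.4 = -49.5
Current account = (-1332.4) + 345.9 + 141.7 + (-49.5) = -894.3
(Excluded from the current account — financial account: foreign purchases of domestic corporate bonds 981.4, acquisition of a foreign subsidiary by a resident firm (outward FDI) 445.3; capital account: capital transfers received from emigrants 160.5, debt forgiveness received from foreign official creditors 99.1, acquisition of foreign patents and trademarks (non-produced assets) 104.2.)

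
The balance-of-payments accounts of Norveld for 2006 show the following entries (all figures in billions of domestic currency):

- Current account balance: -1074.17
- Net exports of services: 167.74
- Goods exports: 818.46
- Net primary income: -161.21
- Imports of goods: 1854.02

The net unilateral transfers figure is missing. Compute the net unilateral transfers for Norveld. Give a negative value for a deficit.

-45.14

Current account = goods balance + services balance + net primary income + net secondary income
Sum of the known components = -1029.03
Net unilateral transfers = CA - (known components) = -1074.17 - (-1029.03) = -45.14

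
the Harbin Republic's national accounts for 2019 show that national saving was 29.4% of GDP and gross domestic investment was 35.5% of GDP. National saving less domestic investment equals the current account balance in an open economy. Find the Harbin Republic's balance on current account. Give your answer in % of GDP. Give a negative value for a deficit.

CA = S - I = 29.4 - 35.5 = -6.1

-6.1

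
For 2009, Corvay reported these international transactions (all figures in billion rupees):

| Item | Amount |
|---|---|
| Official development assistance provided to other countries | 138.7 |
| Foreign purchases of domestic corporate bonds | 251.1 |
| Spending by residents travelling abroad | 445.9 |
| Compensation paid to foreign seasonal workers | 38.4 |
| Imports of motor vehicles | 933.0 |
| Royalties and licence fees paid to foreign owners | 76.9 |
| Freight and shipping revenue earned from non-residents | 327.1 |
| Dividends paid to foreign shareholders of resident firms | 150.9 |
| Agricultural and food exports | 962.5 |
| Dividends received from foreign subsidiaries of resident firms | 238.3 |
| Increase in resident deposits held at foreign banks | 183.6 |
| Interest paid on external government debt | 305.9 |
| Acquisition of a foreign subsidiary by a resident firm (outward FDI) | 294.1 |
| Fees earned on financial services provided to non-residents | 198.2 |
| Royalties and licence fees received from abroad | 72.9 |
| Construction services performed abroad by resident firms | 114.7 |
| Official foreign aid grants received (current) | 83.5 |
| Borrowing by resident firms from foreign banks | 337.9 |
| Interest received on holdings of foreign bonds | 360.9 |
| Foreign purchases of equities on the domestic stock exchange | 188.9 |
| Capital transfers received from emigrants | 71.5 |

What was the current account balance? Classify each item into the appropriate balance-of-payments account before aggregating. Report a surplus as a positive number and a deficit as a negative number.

Goods: -933.0 + 962.5 = 29.5
Services: -445.9 + 114.7 - 76.9 + 327.1 + 198.2 + 72.9 = 190.1
Primary income: -38.4 - 305.9 + 238.3 + 360.9 - 150.9 = 104.0
Secondary income: -138.7 + 83.5 = -55.2
Current account = 29.5 + 190.1 + 104.0 + (-55.2) = 268.4
(Excluded from the current account — financial account: foreign purchases of domestic corporate bonds 251.1, increase in resident deposits held at foreign banks 183.6, acquisition of a foreign subsidiary by a resident firm (outward FDI) 294.1, borrowing by resident firms from foreign banks 337.9, foreign purchases of equities on the domestic stock exchange 188.9; capital account: capital transfers received from emigrants 71.5.)

268.4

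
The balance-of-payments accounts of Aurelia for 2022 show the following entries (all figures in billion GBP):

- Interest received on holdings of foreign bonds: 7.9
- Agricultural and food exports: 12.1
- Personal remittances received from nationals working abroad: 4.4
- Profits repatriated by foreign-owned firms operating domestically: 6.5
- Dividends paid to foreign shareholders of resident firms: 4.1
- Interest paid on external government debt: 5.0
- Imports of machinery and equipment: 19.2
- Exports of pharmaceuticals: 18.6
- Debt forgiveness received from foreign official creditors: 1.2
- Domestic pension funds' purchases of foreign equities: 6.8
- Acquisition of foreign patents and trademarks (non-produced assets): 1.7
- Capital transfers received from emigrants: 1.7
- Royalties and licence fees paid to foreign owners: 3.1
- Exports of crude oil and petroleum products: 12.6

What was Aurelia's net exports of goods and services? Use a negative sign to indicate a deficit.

21.0

Goods: 12.1 + 12.6 - 19.2 + 18.6 = 24.1
Services: -3.1
Trade balance = 24.1 + (-3.1) = 21.0
(Excluded from the trade balance — primary income: interest received on holdings of foreign bonds 7.9, profits repatriated by foreign-owned firms operating domestically 6.5, dividends paid to foreign shareholders of resident firms 4.1, interest paid on external government debt 5.0; secondary income: personal remittances received from nationals working abroad 4.4; capital account: debt forgiveness received from foreign official creditors 1.2, acquisition of foreign patents and trademarks (non-produced assets) 1.7, capital transfers received from emigrants 1.7; financial account: domestic pension funds' purchases of foreign equities 6.8.)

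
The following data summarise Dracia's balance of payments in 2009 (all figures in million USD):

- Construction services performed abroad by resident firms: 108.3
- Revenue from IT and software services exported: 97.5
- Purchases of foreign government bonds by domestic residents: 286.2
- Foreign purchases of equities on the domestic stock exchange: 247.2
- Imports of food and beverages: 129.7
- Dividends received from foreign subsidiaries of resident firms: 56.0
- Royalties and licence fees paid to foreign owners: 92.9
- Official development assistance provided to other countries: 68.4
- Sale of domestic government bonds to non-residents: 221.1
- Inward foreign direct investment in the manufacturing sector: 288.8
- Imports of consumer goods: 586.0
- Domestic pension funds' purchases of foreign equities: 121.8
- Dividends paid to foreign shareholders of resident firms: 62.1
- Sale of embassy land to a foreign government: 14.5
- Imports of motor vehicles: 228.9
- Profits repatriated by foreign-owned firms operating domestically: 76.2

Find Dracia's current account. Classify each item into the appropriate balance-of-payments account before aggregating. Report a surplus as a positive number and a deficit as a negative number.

-982.4

Goods: -129.7 - 228.9 - 586.0 = -944.6
Services: 108.3 + 97.5 - 92.9 = 112.9
Primary income: 56.0 - 76.2 - 62.1 = -82.3
Secondary income: -68.4
Current account = (-944.6) + 112.9 + (-82.3) + (-68.4) = -982.4
(Excluded from the current account — financial account: purchases of foreign government bonds by domestic residents 286.2, foreign purchases of equities on the domestic stock exchange 247.2, sale of domestic government bonds to non-residents 221.1, inward foreign direct investment in the manufacturing sector 288.8, domestic pension funds' purchases of foreign equities 121.8; capital account: sale of embassy land to a foreign government 14.5.)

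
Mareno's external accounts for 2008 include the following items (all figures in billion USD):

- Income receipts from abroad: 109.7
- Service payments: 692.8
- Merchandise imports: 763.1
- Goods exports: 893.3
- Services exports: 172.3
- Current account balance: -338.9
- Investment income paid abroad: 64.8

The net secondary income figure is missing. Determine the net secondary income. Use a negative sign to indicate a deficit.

6.5

Current account = goods balance + services balance + net primary income + net secondary income
Sum of the known components = -345.4
Net secondary income = CA - (known components) = -338.9 - (-345.4) = 6.5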